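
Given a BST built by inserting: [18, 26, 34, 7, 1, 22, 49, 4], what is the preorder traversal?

Tree insertion order: [18, 26, 34, 7, 1, 22, 49, 4]
Tree (level-order array): [18, 7, 26, 1, None, 22, 34, None, 4, None, None, None, 49]
Preorder traversal: [18, 7, 1, 4, 26, 22, 34, 49]


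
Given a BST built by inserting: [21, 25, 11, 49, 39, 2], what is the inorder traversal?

Tree insertion order: [21, 25, 11, 49, 39, 2]
Tree (level-order array): [21, 11, 25, 2, None, None, 49, None, None, 39]
Inorder traversal: [2, 11, 21, 25, 39, 49]


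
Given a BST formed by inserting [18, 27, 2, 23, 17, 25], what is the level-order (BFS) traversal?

Tree insertion order: [18, 27, 2, 23, 17, 25]
Tree (level-order array): [18, 2, 27, None, 17, 23, None, None, None, None, 25]
BFS from the root, enqueuing left then right child of each popped node:
  queue [18] -> pop 18, enqueue [2, 27], visited so far: [18]
  queue [2, 27] -> pop 2, enqueue [17], visited so far: [18, 2]
  queue [27, 17] -> pop 27, enqueue [23], visited so far: [18, 2, 27]
  queue [17, 23] -> pop 17, enqueue [none], visited so far: [18, 2, 27, 17]
  queue [23] -> pop 23, enqueue [25], visited so far: [18, 2, 27, 17, 23]
  queue [25] -> pop 25, enqueue [none], visited so far: [18, 2, 27, 17, 23, 25]
Result: [18, 2, 27, 17, 23, 25]


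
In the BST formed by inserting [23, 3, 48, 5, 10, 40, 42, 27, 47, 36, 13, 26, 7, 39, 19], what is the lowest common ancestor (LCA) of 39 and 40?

Tree insertion order: [23, 3, 48, 5, 10, 40, 42, 27, 47, 36, 13, 26, 7, 39, 19]
Tree (level-order array): [23, 3, 48, None, 5, 40, None, None, 10, 27, 42, 7, 13, 26, 36, None, 47, None, None, None, 19, None, None, None, 39]
In a BST, the LCA of p=39, q=40 is the first node v on the
root-to-leaf path with p <= v <= q (go left if both < v, right if both > v).
Walk from root:
  at 23: both 39 and 40 > 23, go right
  at 48: both 39 and 40 < 48, go left
  at 40: 39 <= 40 <= 40, this is the LCA
LCA = 40


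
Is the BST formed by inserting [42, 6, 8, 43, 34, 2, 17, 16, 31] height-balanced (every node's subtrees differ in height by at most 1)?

Tree (level-order array): [42, 6, 43, 2, 8, None, None, None, None, None, 34, 17, None, 16, 31]
Definition: a tree is height-balanced if, at every node, |h(left) - h(right)| <= 1 (empty subtree has height -1).
Bottom-up per-node check:
  node 2: h_left=-1, h_right=-1, diff=0 [OK], height=0
  node 16: h_left=-1, h_right=-1, diff=0 [OK], height=0
  node 31: h_left=-1, h_right=-1, diff=0 [OK], height=0
  node 17: h_left=0, h_right=0, diff=0 [OK], height=1
  node 34: h_left=1, h_right=-1, diff=2 [FAIL (|1--1|=2 > 1)], height=2
  node 8: h_left=-1, h_right=2, diff=3 [FAIL (|-1-2|=3 > 1)], height=3
  node 6: h_left=0, h_right=3, diff=3 [FAIL (|0-3|=3 > 1)], height=4
  node 43: h_left=-1, h_right=-1, diff=0 [OK], height=0
  node 42: h_left=4, h_right=0, diff=4 [FAIL (|4-0|=4 > 1)], height=5
Node 34 violates the condition: |1 - -1| = 2 > 1.
Result: Not balanced


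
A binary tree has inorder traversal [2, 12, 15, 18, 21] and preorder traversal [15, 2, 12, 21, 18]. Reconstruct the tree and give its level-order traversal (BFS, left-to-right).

Inorder:  [2, 12, 15, 18, 21]
Preorder: [15, 2, 12, 21, 18]
Algorithm: preorder visits root first, so consume preorder in order;
for each root, split the current inorder slice at that value into
left-subtree inorder and right-subtree inorder, then recurse.
Recursive splits:
  root=15; inorder splits into left=[2, 12], right=[18, 21]
  root=2; inorder splits into left=[], right=[12]
  root=12; inorder splits into left=[], right=[]
  root=21; inorder splits into left=[18], right=[]
  root=18; inorder splits into left=[], right=[]
Reconstructed level-order: [15, 2, 21, 12, 18]


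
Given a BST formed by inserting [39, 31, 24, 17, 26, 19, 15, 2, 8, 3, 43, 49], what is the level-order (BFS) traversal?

Tree insertion order: [39, 31, 24, 17, 26, 19, 15, 2, 8, 3, 43, 49]
Tree (level-order array): [39, 31, 43, 24, None, None, 49, 17, 26, None, None, 15, 19, None, None, 2, None, None, None, None, 8, 3]
BFS from the root, enqueuing left then right child of each popped node:
  queue [39] -> pop 39, enqueue [31, 43], visited so far: [39]
  queue [31, 43] -> pop 31, enqueue [24], visited so far: [39, 31]
  queue [43, 24] -> pop 43, enqueue [49], visited so far: [39, 31, 43]
  queue [24, 49] -> pop 24, enqueue [17, 26], visited so far: [39, 31, 43, 24]
  queue [49, 17, 26] -> pop 49, enqueue [none], visited so far: [39, 31, 43, 24, 49]
  queue [17, 26] -> pop 17, enqueue [15, 19], visited so far: [39, 31, 43, 24, 49, 17]
  queue [26, 15, 19] -> pop 26, enqueue [none], visited so far: [39, 31, 43, 24, 49, 17, 26]
  queue [15, 19] -> pop 15, enqueue [2], visited so far: [39, 31, 43, 24, 49, 17, 26, 15]
  queue [19, 2] -> pop 19, enqueue [none], visited so far: [39, 31, 43, 24, 49, 17, 26, 15, 19]
  queue [2] -> pop 2, enqueue [8], visited so far: [39, 31, 43, 24, 49, 17, 26, 15, 19, 2]
  queue [8] -> pop 8, enqueue [3], visited so far: [39, 31, 43, 24, 49, 17, 26, 15, 19, 2, 8]
  queue [3] -> pop 3, enqueue [none], visited so far: [39, 31, 43, 24, 49, 17, 26, 15, 19, 2, 8, 3]
Result: [39, 31, 43, 24, 49, 17, 26, 15, 19, 2, 8, 3]


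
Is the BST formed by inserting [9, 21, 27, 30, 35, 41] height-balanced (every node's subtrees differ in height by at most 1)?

Tree (level-order array): [9, None, 21, None, 27, None, 30, None, 35, None, 41]
Definition: a tree is height-balanced if, at every node, |h(left) - h(right)| <= 1 (empty subtree has height -1).
Bottom-up per-node check:
  node 41: h_left=-1, h_right=-1, diff=0 [OK], height=0
  node 35: h_left=-1, h_right=0, diff=1 [OK], height=1
  node 30: h_left=-1, h_right=1, diff=2 [FAIL (|-1-1|=2 > 1)], height=2
  node 27: h_left=-1, h_right=2, diff=3 [FAIL (|-1-2|=3 > 1)], height=3
  node 21: h_left=-1, h_right=3, diff=4 [FAIL (|-1-3|=4 > 1)], height=4
  node 9: h_left=-1, h_right=4, diff=5 [FAIL (|-1-4|=5 > 1)], height=5
Node 30 violates the condition: |-1 - 1| = 2 > 1.
Result: Not balanced


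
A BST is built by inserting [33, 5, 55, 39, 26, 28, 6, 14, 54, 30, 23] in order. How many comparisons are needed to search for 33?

Search path for 33: 33
Found: True
Comparisons: 1


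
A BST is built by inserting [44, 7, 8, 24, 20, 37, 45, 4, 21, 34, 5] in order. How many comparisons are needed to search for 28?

Search path for 28: 44 -> 7 -> 8 -> 24 -> 37 -> 34
Found: False
Comparisons: 6


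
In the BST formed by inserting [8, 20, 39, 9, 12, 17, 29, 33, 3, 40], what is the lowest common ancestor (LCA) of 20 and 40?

Tree insertion order: [8, 20, 39, 9, 12, 17, 29, 33, 3, 40]
Tree (level-order array): [8, 3, 20, None, None, 9, 39, None, 12, 29, 40, None, 17, None, 33]
In a BST, the LCA of p=20, q=40 is the first node v on the
root-to-leaf path with p <= v <= q (go left if both < v, right if both > v).
Walk from root:
  at 8: both 20 and 40 > 8, go right
  at 20: 20 <= 20 <= 40, this is the LCA
LCA = 20


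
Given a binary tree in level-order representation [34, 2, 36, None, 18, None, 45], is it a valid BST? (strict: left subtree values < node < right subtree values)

Level-order array: [34, 2, 36, None, 18, None, 45]
Validate using subtree bounds (lo, hi): at each node, require lo < value < hi,
then recurse left with hi=value and right with lo=value.
Preorder trace (stopping at first violation):
  at node 34 with bounds (-inf, +inf): OK
  at node 2 with bounds (-inf, 34): OK
  at node 18 with bounds (2, 34): OK
  at node 36 with bounds (34, +inf): OK
  at node 45 with bounds (36, +inf): OK
No violation found at any node.
Result: Valid BST


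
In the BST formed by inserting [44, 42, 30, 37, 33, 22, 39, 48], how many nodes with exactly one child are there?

Tree built from: [44, 42, 30, 37, 33, 22, 39, 48]
Tree (level-order array): [44, 42, 48, 30, None, None, None, 22, 37, None, None, 33, 39]
Rule: These are nodes with exactly 1 non-null child.
Per-node child counts:
  node 44: 2 child(ren)
  node 42: 1 child(ren)
  node 30: 2 child(ren)
  node 22: 0 child(ren)
  node 37: 2 child(ren)
  node 33: 0 child(ren)
  node 39: 0 child(ren)
  node 48: 0 child(ren)
Matching nodes: [42]
Count of nodes with exactly one child: 1


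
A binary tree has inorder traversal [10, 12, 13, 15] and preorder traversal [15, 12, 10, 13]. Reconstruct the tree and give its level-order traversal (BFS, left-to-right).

Inorder:  [10, 12, 13, 15]
Preorder: [15, 12, 10, 13]
Algorithm: preorder visits root first, so consume preorder in order;
for each root, split the current inorder slice at that value into
left-subtree inorder and right-subtree inorder, then recurse.
Recursive splits:
  root=15; inorder splits into left=[10, 12, 13], right=[]
  root=12; inorder splits into left=[10], right=[13]
  root=10; inorder splits into left=[], right=[]
  root=13; inorder splits into left=[], right=[]
Reconstructed level-order: [15, 12, 10, 13]


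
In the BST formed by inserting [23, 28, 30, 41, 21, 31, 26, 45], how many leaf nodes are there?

Tree built from: [23, 28, 30, 41, 21, 31, 26, 45]
Tree (level-order array): [23, 21, 28, None, None, 26, 30, None, None, None, 41, 31, 45]
Rule: A leaf has 0 children.
Per-node child counts:
  node 23: 2 child(ren)
  node 21: 0 child(ren)
  node 28: 2 child(ren)
  node 26: 0 child(ren)
  node 30: 1 child(ren)
  node 41: 2 child(ren)
  node 31: 0 child(ren)
  node 45: 0 child(ren)
Matching nodes: [21, 26, 31, 45]
Count of leaf nodes: 4


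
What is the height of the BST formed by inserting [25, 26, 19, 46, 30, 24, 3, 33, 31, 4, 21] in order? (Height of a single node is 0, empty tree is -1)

Insertion order: [25, 26, 19, 46, 30, 24, 3, 33, 31, 4, 21]
Tree (level-order array): [25, 19, 26, 3, 24, None, 46, None, 4, 21, None, 30, None, None, None, None, None, None, 33, 31]
Compute height bottom-up (empty subtree = -1):
  height(4) = 1 + max(-1, -1) = 0
  height(3) = 1 + max(-1, 0) = 1
  height(21) = 1 + max(-1, -1) = 0
  height(24) = 1 + max(0, -1) = 1
  height(19) = 1 + max(1, 1) = 2
  height(31) = 1 + max(-1, -1) = 0
  height(33) = 1 + max(0, -1) = 1
  height(30) = 1 + max(-1, 1) = 2
  height(46) = 1 + max(2, -1) = 3
  height(26) = 1 + max(-1, 3) = 4
  height(25) = 1 + max(2, 4) = 5
Height = 5


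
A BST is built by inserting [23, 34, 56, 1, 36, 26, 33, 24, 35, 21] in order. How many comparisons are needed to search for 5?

Search path for 5: 23 -> 1 -> 21
Found: False
Comparisons: 3


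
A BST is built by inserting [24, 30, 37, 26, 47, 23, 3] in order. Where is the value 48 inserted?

Starting tree (level order): [24, 23, 30, 3, None, 26, 37, None, None, None, None, None, 47]
Insertion path: 24 -> 30 -> 37 -> 47
Result: insert 48 as right child of 47
Final tree (level order): [24, 23, 30, 3, None, 26, 37, None, None, None, None, None, 47, None, 48]


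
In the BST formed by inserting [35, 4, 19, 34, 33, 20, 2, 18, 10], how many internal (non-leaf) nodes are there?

Tree built from: [35, 4, 19, 34, 33, 20, 2, 18, 10]
Tree (level-order array): [35, 4, None, 2, 19, None, None, 18, 34, 10, None, 33, None, None, None, 20]
Rule: An internal node has at least one child.
Per-node child counts:
  node 35: 1 child(ren)
  node 4: 2 child(ren)
  node 2: 0 child(ren)
  node 19: 2 child(ren)
  node 18: 1 child(ren)
  node 10: 0 child(ren)
  node 34: 1 child(ren)
  node 33: 1 child(ren)
  node 20: 0 child(ren)
Matching nodes: [35, 4, 19, 18, 34, 33]
Count of internal (non-leaf) nodes: 6


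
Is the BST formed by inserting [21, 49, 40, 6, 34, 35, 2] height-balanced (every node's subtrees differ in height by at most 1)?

Tree (level-order array): [21, 6, 49, 2, None, 40, None, None, None, 34, None, None, 35]
Definition: a tree is height-balanced if, at every node, |h(left) - h(right)| <= 1 (empty subtree has height -1).
Bottom-up per-node check:
  node 2: h_left=-1, h_right=-1, diff=0 [OK], height=0
  node 6: h_left=0, h_right=-1, diff=1 [OK], height=1
  node 35: h_left=-1, h_right=-1, diff=0 [OK], height=0
  node 34: h_left=-1, h_right=0, diff=1 [OK], height=1
  node 40: h_left=1, h_right=-1, diff=2 [FAIL (|1--1|=2 > 1)], height=2
  node 49: h_left=2, h_right=-1, diff=3 [FAIL (|2--1|=3 > 1)], height=3
  node 21: h_left=1, h_right=3, diff=2 [FAIL (|1-3|=2 > 1)], height=4
Node 40 violates the condition: |1 - -1| = 2 > 1.
Result: Not balanced


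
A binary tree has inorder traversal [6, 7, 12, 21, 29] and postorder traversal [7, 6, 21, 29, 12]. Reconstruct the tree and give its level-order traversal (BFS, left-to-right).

Inorder:   [6, 7, 12, 21, 29]
Postorder: [7, 6, 21, 29, 12]
Algorithm: postorder visits root last, so walk postorder right-to-left;
each value is the root of the current inorder slice — split it at that
value, recurse on the right subtree first, then the left.
Recursive splits:
  root=12; inorder splits into left=[6, 7], right=[21, 29]
  root=29; inorder splits into left=[21], right=[]
  root=21; inorder splits into left=[], right=[]
  root=6; inorder splits into left=[], right=[7]
  root=7; inorder splits into left=[], right=[]
Reconstructed level-order: [12, 6, 29, 7, 21]


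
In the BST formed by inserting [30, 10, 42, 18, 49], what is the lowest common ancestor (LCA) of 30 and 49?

Tree insertion order: [30, 10, 42, 18, 49]
Tree (level-order array): [30, 10, 42, None, 18, None, 49]
In a BST, the LCA of p=30, q=49 is the first node v on the
root-to-leaf path with p <= v <= q (go left if both < v, right if both > v).
Walk from root:
  at 30: 30 <= 30 <= 49, this is the LCA
LCA = 30


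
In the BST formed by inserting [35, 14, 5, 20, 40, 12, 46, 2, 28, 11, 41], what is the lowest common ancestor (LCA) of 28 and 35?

Tree insertion order: [35, 14, 5, 20, 40, 12, 46, 2, 28, 11, 41]
Tree (level-order array): [35, 14, 40, 5, 20, None, 46, 2, 12, None, 28, 41, None, None, None, 11]
In a BST, the LCA of p=28, q=35 is the first node v on the
root-to-leaf path with p <= v <= q (go left if both < v, right if both > v).
Walk from root:
  at 35: 28 <= 35 <= 35, this is the LCA
LCA = 35


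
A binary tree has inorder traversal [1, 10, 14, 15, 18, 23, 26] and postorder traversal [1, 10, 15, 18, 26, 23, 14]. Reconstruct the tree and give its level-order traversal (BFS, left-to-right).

Inorder:   [1, 10, 14, 15, 18, 23, 26]
Postorder: [1, 10, 15, 18, 26, 23, 14]
Algorithm: postorder visits root last, so walk postorder right-to-left;
each value is the root of the current inorder slice — split it at that
value, recurse on the right subtree first, then the left.
Recursive splits:
  root=14; inorder splits into left=[1, 10], right=[15, 18, 23, 26]
  root=23; inorder splits into left=[15, 18], right=[26]
  root=26; inorder splits into left=[], right=[]
  root=18; inorder splits into left=[15], right=[]
  root=15; inorder splits into left=[], right=[]
  root=10; inorder splits into left=[1], right=[]
  root=1; inorder splits into left=[], right=[]
Reconstructed level-order: [14, 10, 23, 1, 18, 26, 15]


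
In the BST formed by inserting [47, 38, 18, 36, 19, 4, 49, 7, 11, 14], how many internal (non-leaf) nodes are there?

Tree built from: [47, 38, 18, 36, 19, 4, 49, 7, 11, 14]
Tree (level-order array): [47, 38, 49, 18, None, None, None, 4, 36, None, 7, 19, None, None, 11, None, None, None, 14]
Rule: An internal node has at least one child.
Per-node child counts:
  node 47: 2 child(ren)
  node 38: 1 child(ren)
  node 18: 2 child(ren)
  node 4: 1 child(ren)
  node 7: 1 child(ren)
  node 11: 1 child(ren)
  node 14: 0 child(ren)
  node 36: 1 child(ren)
  node 19: 0 child(ren)
  node 49: 0 child(ren)
Matching nodes: [47, 38, 18, 4, 7, 11, 36]
Count of internal (non-leaf) nodes: 7


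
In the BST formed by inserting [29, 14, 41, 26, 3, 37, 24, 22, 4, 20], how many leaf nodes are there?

Tree built from: [29, 14, 41, 26, 3, 37, 24, 22, 4, 20]
Tree (level-order array): [29, 14, 41, 3, 26, 37, None, None, 4, 24, None, None, None, None, None, 22, None, 20]
Rule: A leaf has 0 children.
Per-node child counts:
  node 29: 2 child(ren)
  node 14: 2 child(ren)
  node 3: 1 child(ren)
  node 4: 0 child(ren)
  node 26: 1 child(ren)
  node 24: 1 child(ren)
  node 22: 1 child(ren)
  node 20: 0 child(ren)
  node 41: 1 child(ren)
  node 37: 0 child(ren)
Matching nodes: [4, 20, 37]
Count of leaf nodes: 3


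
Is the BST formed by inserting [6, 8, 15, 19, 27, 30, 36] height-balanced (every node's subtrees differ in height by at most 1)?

Tree (level-order array): [6, None, 8, None, 15, None, 19, None, 27, None, 30, None, 36]
Definition: a tree is height-balanced if, at every node, |h(left) - h(right)| <= 1 (empty subtree has height -1).
Bottom-up per-node check:
  node 36: h_left=-1, h_right=-1, diff=0 [OK], height=0
  node 30: h_left=-1, h_right=0, diff=1 [OK], height=1
  node 27: h_left=-1, h_right=1, diff=2 [FAIL (|-1-1|=2 > 1)], height=2
  node 19: h_left=-1, h_right=2, diff=3 [FAIL (|-1-2|=3 > 1)], height=3
  node 15: h_left=-1, h_right=3, diff=4 [FAIL (|-1-3|=4 > 1)], height=4
  node 8: h_left=-1, h_right=4, diff=5 [FAIL (|-1-4|=5 > 1)], height=5
  node 6: h_left=-1, h_right=5, diff=6 [FAIL (|-1-5|=6 > 1)], height=6
Node 27 violates the condition: |-1 - 1| = 2 > 1.
Result: Not balanced


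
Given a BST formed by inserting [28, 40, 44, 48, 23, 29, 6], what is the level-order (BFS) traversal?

Tree insertion order: [28, 40, 44, 48, 23, 29, 6]
Tree (level-order array): [28, 23, 40, 6, None, 29, 44, None, None, None, None, None, 48]
BFS from the root, enqueuing left then right child of each popped node:
  queue [28] -> pop 28, enqueue [23, 40], visited so far: [28]
  queue [23, 40] -> pop 23, enqueue [6], visited so far: [28, 23]
  queue [40, 6] -> pop 40, enqueue [29, 44], visited so far: [28, 23, 40]
  queue [6, 29, 44] -> pop 6, enqueue [none], visited so far: [28, 23, 40, 6]
  queue [29, 44] -> pop 29, enqueue [none], visited so far: [28, 23, 40, 6, 29]
  queue [44] -> pop 44, enqueue [48], visited so far: [28, 23, 40, 6, 29, 44]
  queue [48] -> pop 48, enqueue [none], visited so far: [28, 23, 40, 6, 29, 44, 48]
Result: [28, 23, 40, 6, 29, 44, 48]


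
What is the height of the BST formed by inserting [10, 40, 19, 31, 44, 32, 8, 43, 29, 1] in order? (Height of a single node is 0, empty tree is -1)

Insertion order: [10, 40, 19, 31, 44, 32, 8, 43, 29, 1]
Tree (level-order array): [10, 8, 40, 1, None, 19, 44, None, None, None, 31, 43, None, 29, 32]
Compute height bottom-up (empty subtree = -1):
  height(1) = 1 + max(-1, -1) = 0
  height(8) = 1 + max(0, -1) = 1
  height(29) = 1 + max(-1, -1) = 0
  height(32) = 1 + max(-1, -1) = 0
  height(31) = 1 + max(0, 0) = 1
  height(19) = 1 + max(-1, 1) = 2
  height(43) = 1 + max(-1, -1) = 0
  height(44) = 1 + max(0, -1) = 1
  height(40) = 1 + max(2, 1) = 3
  height(10) = 1 + max(1, 3) = 4
Height = 4


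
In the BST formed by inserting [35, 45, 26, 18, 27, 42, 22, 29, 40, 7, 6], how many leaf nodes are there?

Tree built from: [35, 45, 26, 18, 27, 42, 22, 29, 40, 7, 6]
Tree (level-order array): [35, 26, 45, 18, 27, 42, None, 7, 22, None, 29, 40, None, 6]
Rule: A leaf has 0 children.
Per-node child counts:
  node 35: 2 child(ren)
  node 26: 2 child(ren)
  node 18: 2 child(ren)
  node 7: 1 child(ren)
  node 6: 0 child(ren)
  node 22: 0 child(ren)
  node 27: 1 child(ren)
  node 29: 0 child(ren)
  node 45: 1 child(ren)
  node 42: 1 child(ren)
  node 40: 0 child(ren)
Matching nodes: [6, 22, 29, 40]
Count of leaf nodes: 4


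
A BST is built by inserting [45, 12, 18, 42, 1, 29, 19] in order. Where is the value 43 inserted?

Starting tree (level order): [45, 12, None, 1, 18, None, None, None, 42, 29, None, 19]
Insertion path: 45 -> 12 -> 18 -> 42
Result: insert 43 as right child of 42
Final tree (level order): [45, 12, None, 1, 18, None, None, None, 42, 29, 43, 19]


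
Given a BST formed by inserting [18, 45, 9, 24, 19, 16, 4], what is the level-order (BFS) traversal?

Tree insertion order: [18, 45, 9, 24, 19, 16, 4]
Tree (level-order array): [18, 9, 45, 4, 16, 24, None, None, None, None, None, 19]
BFS from the root, enqueuing left then right child of each popped node:
  queue [18] -> pop 18, enqueue [9, 45], visited so far: [18]
  queue [9, 45] -> pop 9, enqueue [4, 16], visited so far: [18, 9]
  queue [45, 4, 16] -> pop 45, enqueue [24], visited so far: [18, 9, 45]
  queue [4, 16, 24] -> pop 4, enqueue [none], visited so far: [18, 9, 45, 4]
  queue [16, 24] -> pop 16, enqueue [none], visited so far: [18, 9, 45, 4, 16]
  queue [24] -> pop 24, enqueue [19], visited so far: [18, 9, 45, 4, 16, 24]
  queue [19] -> pop 19, enqueue [none], visited so far: [18, 9, 45, 4, 16, 24, 19]
Result: [18, 9, 45, 4, 16, 24, 19]


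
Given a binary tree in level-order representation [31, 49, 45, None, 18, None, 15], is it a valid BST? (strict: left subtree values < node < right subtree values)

Level-order array: [31, 49, 45, None, 18, None, 15]
Validate using subtree bounds (lo, hi): at each node, require lo < value < hi,
then recurse left with hi=value and right with lo=value.
Preorder trace (stopping at first violation):
  at node 31 with bounds (-inf, +inf): OK
  at node 49 with bounds (-inf, 31): VIOLATION
Node 49 violates its bound: not (-inf < 49 < 31).
Result: Not a valid BST


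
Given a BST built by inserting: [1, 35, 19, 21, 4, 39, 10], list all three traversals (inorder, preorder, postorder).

Tree insertion order: [1, 35, 19, 21, 4, 39, 10]
Tree (level-order array): [1, None, 35, 19, 39, 4, 21, None, None, None, 10]
Inorder (L, root, R): [1, 4, 10, 19, 21, 35, 39]
Preorder (root, L, R): [1, 35, 19, 4, 10, 21, 39]
Postorder (L, R, root): [10, 4, 21, 19, 39, 35, 1]


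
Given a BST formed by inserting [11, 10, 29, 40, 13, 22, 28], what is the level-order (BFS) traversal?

Tree insertion order: [11, 10, 29, 40, 13, 22, 28]
Tree (level-order array): [11, 10, 29, None, None, 13, 40, None, 22, None, None, None, 28]
BFS from the root, enqueuing left then right child of each popped node:
  queue [11] -> pop 11, enqueue [10, 29], visited so far: [11]
  queue [10, 29] -> pop 10, enqueue [none], visited so far: [11, 10]
  queue [29] -> pop 29, enqueue [13, 40], visited so far: [11, 10, 29]
  queue [13, 40] -> pop 13, enqueue [22], visited so far: [11, 10, 29, 13]
  queue [40, 22] -> pop 40, enqueue [none], visited so far: [11, 10, 29, 13, 40]
  queue [22] -> pop 22, enqueue [28], visited so far: [11, 10, 29, 13, 40, 22]
  queue [28] -> pop 28, enqueue [none], visited so far: [11, 10, 29, 13, 40, 22, 28]
Result: [11, 10, 29, 13, 40, 22, 28]


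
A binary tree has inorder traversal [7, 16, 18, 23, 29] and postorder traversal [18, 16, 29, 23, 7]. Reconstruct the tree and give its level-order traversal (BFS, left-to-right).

Inorder:   [7, 16, 18, 23, 29]
Postorder: [18, 16, 29, 23, 7]
Algorithm: postorder visits root last, so walk postorder right-to-left;
each value is the root of the current inorder slice — split it at that
value, recurse on the right subtree first, then the left.
Recursive splits:
  root=7; inorder splits into left=[], right=[16, 18, 23, 29]
  root=23; inorder splits into left=[16, 18], right=[29]
  root=29; inorder splits into left=[], right=[]
  root=16; inorder splits into left=[], right=[18]
  root=18; inorder splits into left=[], right=[]
Reconstructed level-order: [7, 23, 16, 29, 18]


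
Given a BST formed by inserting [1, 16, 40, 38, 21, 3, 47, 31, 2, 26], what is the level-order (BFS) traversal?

Tree insertion order: [1, 16, 40, 38, 21, 3, 47, 31, 2, 26]
Tree (level-order array): [1, None, 16, 3, 40, 2, None, 38, 47, None, None, 21, None, None, None, None, 31, 26]
BFS from the root, enqueuing left then right child of each popped node:
  queue [1] -> pop 1, enqueue [16], visited so far: [1]
  queue [16] -> pop 16, enqueue [3, 40], visited so far: [1, 16]
  queue [3, 40] -> pop 3, enqueue [2], visited so far: [1, 16, 3]
  queue [40, 2] -> pop 40, enqueue [38, 47], visited so far: [1, 16, 3, 40]
  queue [2, 38, 47] -> pop 2, enqueue [none], visited so far: [1, 16, 3, 40, 2]
  queue [38, 47] -> pop 38, enqueue [21], visited so far: [1, 16, 3, 40, 2, 38]
  queue [47, 21] -> pop 47, enqueue [none], visited so far: [1, 16, 3, 40, 2, 38, 47]
  queue [21] -> pop 21, enqueue [31], visited so far: [1, 16, 3, 40, 2, 38, 47, 21]
  queue [31] -> pop 31, enqueue [26], visited so far: [1, 16, 3, 40, 2, 38, 47, 21, 31]
  queue [26] -> pop 26, enqueue [none], visited so far: [1, 16, 3, 40, 2, 38, 47, 21, 31, 26]
Result: [1, 16, 3, 40, 2, 38, 47, 21, 31, 26]


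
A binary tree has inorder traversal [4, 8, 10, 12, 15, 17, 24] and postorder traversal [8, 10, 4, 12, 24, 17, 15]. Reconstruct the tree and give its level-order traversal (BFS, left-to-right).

Inorder:   [4, 8, 10, 12, 15, 17, 24]
Postorder: [8, 10, 4, 12, 24, 17, 15]
Algorithm: postorder visits root last, so walk postorder right-to-left;
each value is the root of the current inorder slice — split it at that
value, recurse on the right subtree first, then the left.
Recursive splits:
  root=15; inorder splits into left=[4, 8, 10, 12], right=[17, 24]
  root=17; inorder splits into left=[], right=[24]
  root=24; inorder splits into left=[], right=[]
  root=12; inorder splits into left=[4, 8, 10], right=[]
  root=4; inorder splits into left=[], right=[8, 10]
  root=10; inorder splits into left=[8], right=[]
  root=8; inorder splits into left=[], right=[]
Reconstructed level-order: [15, 12, 17, 4, 24, 10, 8]


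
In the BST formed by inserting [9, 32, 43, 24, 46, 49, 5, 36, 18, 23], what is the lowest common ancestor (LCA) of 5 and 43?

Tree insertion order: [9, 32, 43, 24, 46, 49, 5, 36, 18, 23]
Tree (level-order array): [9, 5, 32, None, None, 24, 43, 18, None, 36, 46, None, 23, None, None, None, 49]
In a BST, the LCA of p=5, q=43 is the first node v on the
root-to-leaf path with p <= v <= q (go left if both < v, right if both > v).
Walk from root:
  at 9: 5 <= 9 <= 43, this is the LCA
LCA = 9


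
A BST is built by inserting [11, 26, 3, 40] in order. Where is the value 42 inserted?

Starting tree (level order): [11, 3, 26, None, None, None, 40]
Insertion path: 11 -> 26 -> 40
Result: insert 42 as right child of 40
Final tree (level order): [11, 3, 26, None, None, None, 40, None, 42]


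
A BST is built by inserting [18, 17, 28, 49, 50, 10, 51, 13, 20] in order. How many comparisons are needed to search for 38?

Search path for 38: 18 -> 28 -> 49
Found: False
Comparisons: 3


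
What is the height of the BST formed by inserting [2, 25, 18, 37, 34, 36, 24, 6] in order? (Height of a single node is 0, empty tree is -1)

Insertion order: [2, 25, 18, 37, 34, 36, 24, 6]
Tree (level-order array): [2, None, 25, 18, 37, 6, 24, 34, None, None, None, None, None, None, 36]
Compute height bottom-up (empty subtree = -1):
  height(6) = 1 + max(-1, -1) = 0
  height(24) = 1 + max(-1, -1) = 0
  height(18) = 1 + max(0, 0) = 1
  height(36) = 1 + max(-1, -1) = 0
  height(34) = 1 + max(-1, 0) = 1
  height(37) = 1 + max(1, -1) = 2
  height(25) = 1 + max(1, 2) = 3
  height(2) = 1 + max(-1, 3) = 4
Height = 4


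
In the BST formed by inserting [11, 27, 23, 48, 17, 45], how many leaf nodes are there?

Tree built from: [11, 27, 23, 48, 17, 45]
Tree (level-order array): [11, None, 27, 23, 48, 17, None, 45]
Rule: A leaf has 0 children.
Per-node child counts:
  node 11: 1 child(ren)
  node 27: 2 child(ren)
  node 23: 1 child(ren)
  node 17: 0 child(ren)
  node 48: 1 child(ren)
  node 45: 0 child(ren)
Matching nodes: [17, 45]
Count of leaf nodes: 2


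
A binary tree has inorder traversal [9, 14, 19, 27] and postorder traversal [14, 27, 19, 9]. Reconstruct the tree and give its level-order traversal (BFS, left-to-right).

Inorder:   [9, 14, 19, 27]
Postorder: [14, 27, 19, 9]
Algorithm: postorder visits root last, so walk postorder right-to-left;
each value is the root of the current inorder slice — split it at that
value, recurse on the right subtree first, then the left.
Recursive splits:
  root=9; inorder splits into left=[], right=[14, 19, 27]
  root=19; inorder splits into left=[14], right=[27]
  root=27; inorder splits into left=[], right=[]
  root=14; inorder splits into left=[], right=[]
Reconstructed level-order: [9, 19, 14, 27]


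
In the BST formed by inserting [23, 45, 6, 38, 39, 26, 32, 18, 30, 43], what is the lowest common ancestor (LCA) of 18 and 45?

Tree insertion order: [23, 45, 6, 38, 39, 26, 32, 18, 30, 43]
Tree (level-order array): [23, 6, 45, None, 18, 38, None, None, None, 26, 39, None, 32, None, 43, 30]
In a BST, the LCA of p=18, q=45 is the first node v on the
root-to-leaf path with p <= v <= q (go left if both < v, right if both > v).
Walk from root:
  at 23: 18 <= 23 <= 45, this is the LCA
LCA = 23


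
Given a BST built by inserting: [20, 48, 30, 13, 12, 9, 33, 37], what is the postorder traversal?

Tree insertion order: [20, 48, 30, 13, 12, 9, 33, 37]
Tree (level-order array): [20, 13, 48, 12, None, 30, None, 9, None, None, 33, None, None, None, 37]
Postorder traversal: [9, 12, 13, 37, 33, 30, 48, 20]


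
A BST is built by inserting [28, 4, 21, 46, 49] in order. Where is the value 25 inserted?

Starting tree (level order): [28, 4, 46, None, 21, None, 49]
Insertion path: 28 -> 4 -> 21
Result: insert 25 as right child of 21
Final tree (level order): [28, 4, 46, None, 21, None, 49, None, 25]


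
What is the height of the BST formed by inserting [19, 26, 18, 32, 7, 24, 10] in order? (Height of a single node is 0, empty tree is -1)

Insertion order: [19, 26, 18, 32, 7, 24, 10]
Tree (level-order array): [19, 18, 26, 7, None, 24, 32, None, 10]
Compute height bottom-up (empty subtree = -1):
  height(10) = 1 + max(-1, -1) = 0
  height(7) = 1 + max(-1, 0) = 1
  height(18) = 1 + max(1, -1) = 2
  height(24) = 1 + max(-1, -1) = 0
  height(32) = 1 + max(-1, -1) = 0
  height(26) = 1 + max(0, 0) = 1
  height(19) = 1 + max(2, 1) = 3
Height = 3


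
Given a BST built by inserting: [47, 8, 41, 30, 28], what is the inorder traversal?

Tree insertion order: [47, 8, 41, 30, 28]
Tree (level-order array): [47, 8, None, None, 41, 30, None, 28]
Inorder traversal: [8, 28, 30, 41, 47]


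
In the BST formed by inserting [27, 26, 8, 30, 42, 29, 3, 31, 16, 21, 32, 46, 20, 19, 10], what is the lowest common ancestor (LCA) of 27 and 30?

Tree insertion order: [27, 26, 8, 30, 42, 29, 3, 31, 16, 21, 32, 46, 20, 19, 10]
Tree (level-order array): [27, 26, 30, 8, None, 29, 42, 3, 16, None, None, 31, 46, None, None, 10, 21, None, 32, None, None, None, None, 20, None, None, None, 19]
In a BST, the LCA of p=27, q=30 is the first node v on the
root-to-leaf path with p <= v <= q (go left if both < v, right if both > v).
Walk from root:
  at 27: 27 <= 27 <= 30, this is the LCA
LCA = 27


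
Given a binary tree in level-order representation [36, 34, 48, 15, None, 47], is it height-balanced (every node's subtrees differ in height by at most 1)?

Tree (level-order array): [36, 34, 48, 15, None, 47]
Definition: a tree is height-balanced if, at every node, |h(left) - h(right)| <= 1 (empty subtree has height -1).
Bottom-up per-node check:
  node 15: h_left=-1, h_right=-1, diff=0 [OK], height=0
  node 34: h_left=0, h_right=-1, diff=1 [OK], height=1
  node 47: h_left=-1, h_right=-1, diff=0 [OK], height=0
  node 48: h_left=0, h_right=-1, diff=1 [OK], height=1
  node 36: h_left=1, h_right=1, diff=0 [OK], height=2
All nodes satisfy the balance condition.
Result: Balanced


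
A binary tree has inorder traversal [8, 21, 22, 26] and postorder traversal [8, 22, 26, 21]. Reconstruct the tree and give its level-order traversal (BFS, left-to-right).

Inorder:   [8, 21, 22, 26]
Postorder: [8, 22, 26, 21]
Algorithm: postorder visits root last, so walk postorder right-to-left;
each value is the root of the current inorder slice — split it at that
value, recurse on the right subtree first, then the left.
Recursive splits:
  root=21; inorder splits into left=[8], right=[22, 26]
  root=26; inorder splits into left=[22], right=[]
  root=22; inorder splits into left=[], right=[]
  root=8; inorder splits into left=[], right=[]
Reconstructed level-order: [21, 8, 26, 22]


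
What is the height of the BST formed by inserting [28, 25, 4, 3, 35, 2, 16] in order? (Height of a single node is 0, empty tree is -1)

Insertion order: [28, 25, 4, 3, 35, 2, 16]
Tree (level-order array): [28, 25, 35, 4, None, None, None, 3, 16, 2]
Compute height bottom-up (empty subtree = -1):
  height(2) = 1 + max(-1, -1) = 0
  height(3) = 1 + max(0, -1) = 1
  height(16) = 1 + max(-1, -1) = 0
  height(4) = 1 + max(1, 0) = 2
  height(25) = 1 + max(2, -1) = 3
  height(35) = 1 + max(-1, -1) = 0
  height(28) = 1 + max(3, 0) = 4
Height = 4


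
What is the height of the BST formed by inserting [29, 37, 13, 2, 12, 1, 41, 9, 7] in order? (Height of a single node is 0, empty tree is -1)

Insertion order: [29, 37, 13, 2, 12, 1, 41, 9, 7]
Tree (level-order array): [29, 13, 37, 2, None, None, 41, 1, 12, None, None, None, None, 9, None, 7]
Compute height bottom-up (empty subtree = -1):
  height(1) = 1 + max(-1, -1) = 0
  height(7) = 1 + max(-1, -1) = 0
  height(9) = 1 + max(0, -1) = 1
  height(12) = 1 + max(1, -1) = 2
  height(2) = 1 + max(0, 2) = 3
  height(13) = 1 + max(3, -1) = 4
  height(41) = 1 + max(-1, -1) = 0
  height(37) = 1 + max(-1, 0) = 1
  height(29) = 1 + max(4, 1) = 5
Height = 5


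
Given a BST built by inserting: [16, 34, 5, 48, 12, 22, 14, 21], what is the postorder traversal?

Tree insertion order: [16, 34, 5, 48, 12, 22, 14, 21]
Tree (level-order array): [16, 5, 34, None, 12, 22, 48, None, 14, 21]
Postorder traversal: [14, 12, 5, 21, 22, 48, 34, 16]


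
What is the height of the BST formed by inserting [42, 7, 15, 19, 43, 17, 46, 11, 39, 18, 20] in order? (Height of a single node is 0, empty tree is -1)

Insertion order: [42, 7, 15, 19, 43, 17, 46, 11, 39, 18, 20]
Tree (level-order array): [42, 7, 43, None, 15, None, 46, 11, 19, None, None, None, None, 17, 39, None, 18, 20]
Compute height bottom-up (empty subtree = -1):
  height(11) = 1 + max(-1, -1) = 0
  height(18) = 1 + max(-1, -1) = 0
  height(17) = 1 + max(-1, 0) = 1
  height(20) = 1 + max(-1, -1) = 0
  height(39) = 1 + max(0, -1) = 1
  height(19) = 1 + max(1, 1) = 2
  height(15) = 1 + max(0, 2) = 3
  height(7) = 1 + max(-1, 3) = 4
  height(46) = 1 + max(-1, -1) = 0
  height(43) = 1 + max(-1, 0) = 1
  height(42) = 1 + max(4, 1) = 5
Height = 5


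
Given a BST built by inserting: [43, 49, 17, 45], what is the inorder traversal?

Tree insertion order: [43, 49, 17, 45]
Tree (level-order array): [43, 17, 49, None, None, 45]
Inorder traversal: [17, 43, 45, 49]


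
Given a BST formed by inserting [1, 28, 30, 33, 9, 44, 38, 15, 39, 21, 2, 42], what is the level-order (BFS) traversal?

Tree insertion order: [1, 28, 30, 33, 9, 44, 38, 15, 39, 21, 2, 42]
Tree (level-order array): [1, None, 28, 9, 30, 2, 15, None, 33, None, None, None, 21, None, 44, None, None, 38, None, None, 39, None, 42]
BFS from the root, enqueuing left then right child of each popped node:
  queue [1] -> pop 1, enqueue [28], visited so far: [1]
  queue [28] -> pop 28, enqueue [9, 30], visited so far: [1, 28]
  queue [9, 30] -> pop 9, enqueue [2, 15], visited so far: [1, 28, 9]
  queue [30, 2, 15] -> pop 30, enqueue [33], visited so far: [1, 28, 9, 30]
  queue [2, 15, 33] -> pop 2, enqueue [none], visited so far: [1, 28, 9, 30, 2]
  queue [15, 33] -> pop 15, enqueue [21], visited so far: [1, 28, 9, 30, 2, 15]
  queue [33, 21] -> pop 33, enqueue [44], visited so far: [1, 28, 9, 30, 2, 15, 33]
  queue [21, 44] -> pop 21, enqueue [none], visited so far: [1, 28, 9, 30, 2, 15, 33, 21]
  queue [44] -> pop 44, enqueue [38], visited so far: [1, 28, 9, 30, 2, 15, 33, 21, 44]
  queue [38] -> pop 38, enqueue [39], visited so far: [1, 28, 9, 30, 2, 15, 33, 21, 44, 38]
  queue [39] -> pop 39, enqueue [42], visited so far: [1, 28, 9, 30, 2, 15, 33, 21, 44, 38, 39]
  queue [42] -> pop 42, enqueue [none], visited so far: [1, 28, 9, 30, 2, 15, 33, 21, 44, 38, 39, 42]
Result: [1, 28, 9, 30, 2, 15, 33, 21, 44, 38, 39, 42]


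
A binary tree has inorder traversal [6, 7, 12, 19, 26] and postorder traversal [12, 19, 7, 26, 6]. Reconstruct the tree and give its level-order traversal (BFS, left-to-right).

Inorder:   [6, 7, 12, 19, 26]
Postorder: [12, 19, 7, 26, 6]
Algorithm: postorder visits root last, so walk postorder right-to-left;
each value is the root of the current inorder slice — split it at that
value, recurse on the right subtree first, then the left.
Recursive splits:
  root=6; inorder splits into left=[], right=[7, 12, 19, 26]
  root=26; inorder splits into left=[7, 12, 19], right=[]
  root=7; inorder splits into left=[], right=[12, 19]
  root=19; inorder splits into left=[12], right=[]
  root=12; inorder splits into left=[], right=[]
Reconstructed level-order: [6, 26, 7, 19, 12]


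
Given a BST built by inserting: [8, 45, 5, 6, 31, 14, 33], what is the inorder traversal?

Tree insertion order: [8, 45, 5, 6, 31, 14, 33]
Tree (level-order array): [8, 5, 45, None, 6, 31, None, None, None, 14, 33]
Inorder traversal: [5, 6, 8, 14, 31, 33, 45]


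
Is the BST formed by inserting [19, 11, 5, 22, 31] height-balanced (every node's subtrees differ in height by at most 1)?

Tree (level-order array): [19, 11, 22, 5, None, None, 31]
Definition: a tree is height-balanced if, at every node, |h(left) - h(right)| <= 1 (empty subtree has height -1).
Bottom-up per-node check:
  node 5: h_left=-1, h_right=-1, diff=0 [OK], height=0
  node 11: h_left=0, h_right=-1, diff=1 [OK], height=1
  node 31: h_left=-1, h_right=-1, diff=0 [OK], height=0
  node 22: h_left=-1, h_right=0, diff=1 [OK], height=1
  node 19: h_left=1, h_right=1, diff=0 [OK], height=2
All nodes satisfy the balance condition.
Result: Balanced


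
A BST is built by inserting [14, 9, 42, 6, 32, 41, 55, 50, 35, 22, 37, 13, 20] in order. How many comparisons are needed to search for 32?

Search path for 32: 14 -> 42 -> 32
Found: True
Comparisons: 3


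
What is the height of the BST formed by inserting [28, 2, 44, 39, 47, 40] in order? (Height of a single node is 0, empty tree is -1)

Insertion order: [28, 2, 44, 39, 47, 40]
Tree (level-order array): [28, 2, 44, None, None, 39, 47, None, 40]
Compute height bottom-up (empty subtree = -1):
  height(2) = 1 + max(-1, -1) = 0
  height(40) = 1 + max(-1, -1) = 0
  height(39) = 1 + max(-1, 0) = 1
  height(47) = 1 + max(-1, -1) = 0
  height(44) = 1 + max(1, 0) = 2
  height(28) = 1 + max(0, 2) = 3
Height = 3


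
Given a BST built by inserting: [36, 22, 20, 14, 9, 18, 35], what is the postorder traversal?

Tree insertion order: [36, 22, 20, 14, 9, 18, 35]
Tree (level-order array): [36, 22, None, 20, 35, 14, None, None, None, 9, 18]
Postorder traversal: [9, 18, 14, 20, 35, 22, 36]


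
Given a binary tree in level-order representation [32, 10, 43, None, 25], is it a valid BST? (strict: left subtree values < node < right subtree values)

Level-order array: [32, 10, 43, None, 25]
Validate using subtree bounds (lo, hi): at each node, require lo < value < hi,
then recurse left with hi=value and right with lo=value.
Preorder trace (stopping at first violation):
  at node 32 with bounds (-inf, +inf): OK
  at node 10 with bounds (-inf, 32): OK
  at node 25 with bounds (10, 32): OK
  at node 43 with bounds (32, +inf): OK
No violation found at any node.
Result: Valid BST


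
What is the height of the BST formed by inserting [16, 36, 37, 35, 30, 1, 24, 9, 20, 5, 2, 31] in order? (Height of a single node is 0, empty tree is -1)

Insertion order: [16, 36, 37, 35, 30, 1, 24, 9, 20, 5, 2, 31]
Tree (level-order array): [16, 1, 36, None, 9, 35, 37, 5, None, 30, None, None, None, 2, None, 24, 31, None, None, 20]
Compute height bottom-up (empty subtree = -1):
  height(2) = 1 + max(-1, -1) = 0
  height(5) = 1 + max(0, -1) = 1
  height(9) = 1 + max(1, -1) = 2
  height(1) = 1 + max(-1, 2) = 3
  height(20) = 1 + max(-1, -1) = 0
  height(24) = 1 + max(0, -1) = 1
  height(31) = 1 + max(-1, -1) = 0
  height(30) = 1 + max(1, 0) = 2
  height(35) = 1 + max(2, -1) = 3
  height(37) = 1 + max(-1, -1) = 0
  height(36) = 1 + max(3, 0) = 4
  height(16) = 1 + max(3, 4) = 5
Height = 5


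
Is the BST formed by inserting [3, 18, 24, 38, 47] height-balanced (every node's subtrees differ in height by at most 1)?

Tree (level-order array): [3, None, 18, None, 24, None, 38, None, 47]
Definition: a tree is height-balanced if, at every node, |h(left) - h(right)| <= 1 (empty subtree has height -1).
Bottom-up per-node check:
  node 47: h_left=-1, h_right=-1, diff=0 [OK], height=0
  node 38: h_left=-1, h_right=0, diff=1 [OK], height=1
  node 24: h_left=-1, h_right=1, diff=2 [FAIL (|-1-1|=2 > 1)], height=2
  node 18: h_left=-1, h_right=2, diff=3 [FAIL (|-1-2|=3 > 1)], height=3
  node 3: h_left=-1, h_right=3, diff=4 [FAIL (|-1-3|=4 > 1)], height=4
Node 24 violates the condition: |-1 - 1| = 2 > 1.
Result: Not balanced
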